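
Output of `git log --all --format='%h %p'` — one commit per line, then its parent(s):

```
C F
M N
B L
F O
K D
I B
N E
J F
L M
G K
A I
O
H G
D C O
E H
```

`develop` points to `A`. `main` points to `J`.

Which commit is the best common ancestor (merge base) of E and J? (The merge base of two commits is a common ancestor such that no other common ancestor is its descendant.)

F

Ancestors of E: {C, D, E, F, G, H, K, O}.
Ancestors of J: {F, J, O}.
Common ancestors: {F, O}.
Among these, F is not an ancestor of any other common ancestor — it is the merge base.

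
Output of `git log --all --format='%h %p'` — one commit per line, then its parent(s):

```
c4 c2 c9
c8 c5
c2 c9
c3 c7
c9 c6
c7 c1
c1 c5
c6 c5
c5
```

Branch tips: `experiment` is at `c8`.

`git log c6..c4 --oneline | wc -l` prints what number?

Reachable from c4: {c2, c4, c5, c6, c9}.
Reachable from c6: {c5, c6}.
In c4's history but not c6's: {c2, c4, c9} — 3 commits.

3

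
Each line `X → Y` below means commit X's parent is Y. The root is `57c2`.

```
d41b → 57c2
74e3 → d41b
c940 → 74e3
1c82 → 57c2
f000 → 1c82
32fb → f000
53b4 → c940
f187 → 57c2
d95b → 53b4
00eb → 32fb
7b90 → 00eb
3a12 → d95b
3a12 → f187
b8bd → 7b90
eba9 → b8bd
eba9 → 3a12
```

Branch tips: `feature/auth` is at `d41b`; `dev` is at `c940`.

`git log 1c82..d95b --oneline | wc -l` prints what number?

Reachable from d95b: {53b4, 57c2, 74e3, c940, d41b, d95b}.
Reachable from 1c82: {1c82, 57c2}.
In d95b's history but not 1c82's: {53b4, 74e3, c940, d41b, d95b} — 5 commits.

5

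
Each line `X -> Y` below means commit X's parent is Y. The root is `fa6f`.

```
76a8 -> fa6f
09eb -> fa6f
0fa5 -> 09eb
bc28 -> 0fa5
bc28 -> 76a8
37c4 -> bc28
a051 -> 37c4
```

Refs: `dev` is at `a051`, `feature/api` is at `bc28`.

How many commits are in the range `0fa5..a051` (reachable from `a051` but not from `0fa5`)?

Reachable from a051: {09eb, 0fa5, 37c4, 76a8, a051, bc28, fa6f}.
Reachable from 0fa5: {09eb, 0fa5, fa6f}.
In a051's history but not 0fa5's: {37c4, 76a8, a051, bc28} — 4 commits.

4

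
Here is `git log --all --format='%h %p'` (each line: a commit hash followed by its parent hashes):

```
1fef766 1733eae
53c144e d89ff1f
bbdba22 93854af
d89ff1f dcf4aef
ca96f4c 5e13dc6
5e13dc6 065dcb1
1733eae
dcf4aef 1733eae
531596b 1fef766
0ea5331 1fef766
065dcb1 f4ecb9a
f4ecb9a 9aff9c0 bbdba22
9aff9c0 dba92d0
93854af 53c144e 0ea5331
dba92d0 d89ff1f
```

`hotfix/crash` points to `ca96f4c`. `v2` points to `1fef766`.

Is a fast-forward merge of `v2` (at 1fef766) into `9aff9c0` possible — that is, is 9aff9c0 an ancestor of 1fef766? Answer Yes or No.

No

A fast-forward from 9aff9c0 to 1fef766 is possible iff 9aff9c0 is an ancestor of 1fef766.
Ancestors of 1fef766: {1733eae, 1fef766}.
9aff9c0 is not among them, so fast-forward is not possible.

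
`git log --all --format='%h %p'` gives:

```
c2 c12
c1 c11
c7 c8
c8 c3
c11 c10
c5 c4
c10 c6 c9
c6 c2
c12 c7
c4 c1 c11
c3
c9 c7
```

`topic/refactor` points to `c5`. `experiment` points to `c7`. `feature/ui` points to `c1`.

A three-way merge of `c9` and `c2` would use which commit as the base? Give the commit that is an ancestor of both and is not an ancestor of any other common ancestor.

Ancestors of c9: {c3, c7, c8, c9}.
Ancestors of c2: {c12, c2, c3, c7, c8}.
Common ancestors: {c3, c7, c8}.
Among these, c7 is not an ancestor of any other common ancestor — it is the merge base.

c7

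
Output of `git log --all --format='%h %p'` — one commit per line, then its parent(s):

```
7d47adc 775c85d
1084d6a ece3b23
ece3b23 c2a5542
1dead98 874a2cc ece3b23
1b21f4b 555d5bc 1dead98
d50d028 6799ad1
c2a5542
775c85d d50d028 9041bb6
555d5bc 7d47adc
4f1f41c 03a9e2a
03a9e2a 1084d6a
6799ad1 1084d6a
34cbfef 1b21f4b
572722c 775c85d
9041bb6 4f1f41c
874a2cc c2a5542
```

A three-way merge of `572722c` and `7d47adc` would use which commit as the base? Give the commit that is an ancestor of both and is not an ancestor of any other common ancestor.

775c85d

Ancestors of 572722c: {03a9e2a, 1084d6a, 4f1f41c, 572722c, 6799ad1, 775c85d, 9041bb6, c2a5542, d50d028, ece3b23}.
Ancestors of 7d47adc: {03a9e2a, 1084d6a, 4f1f41c, 6799ad1, 775c85d, 7d47adc, 9041bb6, c2a5542, d50d028, ece3b23}.
Common ancestors: {03a9e2a, 1084d6a, 4f1f41c, 6799ad1, 775c85d, 9041bb6, c2a5542, d50d028, ece3b23}.
Among these, 775c85d is not an ancestor of any other common ancestor — it is the merge base.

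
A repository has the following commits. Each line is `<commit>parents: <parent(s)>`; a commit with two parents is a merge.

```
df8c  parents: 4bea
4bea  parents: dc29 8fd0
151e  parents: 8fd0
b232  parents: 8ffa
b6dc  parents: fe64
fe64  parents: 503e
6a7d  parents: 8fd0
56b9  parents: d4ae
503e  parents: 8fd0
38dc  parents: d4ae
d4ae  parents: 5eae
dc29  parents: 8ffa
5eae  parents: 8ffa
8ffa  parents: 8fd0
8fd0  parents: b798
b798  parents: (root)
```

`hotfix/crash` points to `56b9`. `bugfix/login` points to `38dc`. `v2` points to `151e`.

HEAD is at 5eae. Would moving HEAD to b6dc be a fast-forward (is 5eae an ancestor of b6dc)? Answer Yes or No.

No

A fast-forward from 5eae to b6dc is possible iff 5eae is an ancestor of b6dc.
Ancestors of b6dc: {503e, 8fd0, b6dc, b798, fe64}.
5eae is not among them, so fast-forward is not possible.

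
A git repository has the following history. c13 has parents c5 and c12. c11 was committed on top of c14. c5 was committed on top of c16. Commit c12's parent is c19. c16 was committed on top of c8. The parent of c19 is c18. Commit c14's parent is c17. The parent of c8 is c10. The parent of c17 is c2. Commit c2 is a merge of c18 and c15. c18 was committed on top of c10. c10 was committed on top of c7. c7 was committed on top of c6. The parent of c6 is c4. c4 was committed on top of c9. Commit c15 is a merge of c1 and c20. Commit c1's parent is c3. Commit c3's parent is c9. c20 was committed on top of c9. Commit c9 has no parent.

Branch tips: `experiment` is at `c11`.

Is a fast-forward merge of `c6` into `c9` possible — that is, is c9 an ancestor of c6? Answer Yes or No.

A fast-forward from c9 to c6 is possible iff c9 is an ancestor of c6.
Ancestors of c6: {c4, c6, c9}.
c9 is among them, so fast-forward is possible.

Yes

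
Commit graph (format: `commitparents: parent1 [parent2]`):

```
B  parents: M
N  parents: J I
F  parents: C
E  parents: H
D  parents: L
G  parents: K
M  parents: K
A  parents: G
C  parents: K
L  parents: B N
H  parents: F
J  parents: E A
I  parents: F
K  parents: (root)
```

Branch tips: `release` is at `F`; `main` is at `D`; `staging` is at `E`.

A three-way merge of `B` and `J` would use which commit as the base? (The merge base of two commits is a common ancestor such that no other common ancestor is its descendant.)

K

Ancestors of B: {B, K, M}.
Ancestors of J: {A, C, E, F, G, H, J, K}.
Common ancestors: {K}.
The only common ancestor is K, so it is the merge base.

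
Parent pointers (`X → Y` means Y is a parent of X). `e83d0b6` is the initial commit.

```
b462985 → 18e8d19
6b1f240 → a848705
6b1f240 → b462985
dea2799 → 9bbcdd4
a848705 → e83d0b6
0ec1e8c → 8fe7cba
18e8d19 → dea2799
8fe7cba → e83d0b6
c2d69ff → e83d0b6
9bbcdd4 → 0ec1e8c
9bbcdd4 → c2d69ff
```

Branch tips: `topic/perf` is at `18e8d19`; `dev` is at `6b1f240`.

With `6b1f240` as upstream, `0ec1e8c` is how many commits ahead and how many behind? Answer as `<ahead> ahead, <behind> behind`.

Reachable from 0ec1e8c: {0ec1e8c, 8fe7cba, e83d0b6}.
Reachable from 6b1f240: {0ec1e8c, 18e8d19, 6b1f240, 8fe7cba, 9bbcdd4, a848705, b462985, c2d69ff, dea2799, e83d0b6}.
Only in 0ec1e8c's history (ahead): {} — 0.
Only in 6b1f240's history (behind): {18e8d19, 6b1f240, 9bbcdd4, a848705, b462985, c2d69ff, dea2799} — 7.

0 ahead, 7 behind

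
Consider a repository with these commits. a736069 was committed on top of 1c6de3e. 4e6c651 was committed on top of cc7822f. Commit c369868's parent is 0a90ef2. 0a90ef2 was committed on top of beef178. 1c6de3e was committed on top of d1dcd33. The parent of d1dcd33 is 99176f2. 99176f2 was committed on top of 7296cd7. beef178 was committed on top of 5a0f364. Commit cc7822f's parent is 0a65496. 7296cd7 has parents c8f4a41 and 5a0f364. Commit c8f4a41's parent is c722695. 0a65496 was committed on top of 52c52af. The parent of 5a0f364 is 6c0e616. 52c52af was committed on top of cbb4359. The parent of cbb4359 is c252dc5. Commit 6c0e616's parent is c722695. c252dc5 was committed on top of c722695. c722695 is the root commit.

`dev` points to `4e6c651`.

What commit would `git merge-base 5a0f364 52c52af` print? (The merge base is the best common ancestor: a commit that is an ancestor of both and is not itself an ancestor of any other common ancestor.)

Ancestors of 5a0f364: {5a0f364, 6c0e616, c722695}.
Ancestors of 52c52af: {52c52af, c252dc5, c722695, cbb4359}.
Common ancestors: {c722695}.
The only common ancestor is c722695, so it is the merge base.

c722695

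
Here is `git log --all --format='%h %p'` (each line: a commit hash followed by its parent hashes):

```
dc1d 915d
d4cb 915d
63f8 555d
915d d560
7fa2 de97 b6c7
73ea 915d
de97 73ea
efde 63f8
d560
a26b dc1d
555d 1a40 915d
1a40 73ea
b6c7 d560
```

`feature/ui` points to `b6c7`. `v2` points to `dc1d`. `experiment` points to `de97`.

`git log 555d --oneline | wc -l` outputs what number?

Walking parent pointers from 555d: reachable set = {1a40, 555d, 73ea, 915d, d560}.
That is 5 commits.

5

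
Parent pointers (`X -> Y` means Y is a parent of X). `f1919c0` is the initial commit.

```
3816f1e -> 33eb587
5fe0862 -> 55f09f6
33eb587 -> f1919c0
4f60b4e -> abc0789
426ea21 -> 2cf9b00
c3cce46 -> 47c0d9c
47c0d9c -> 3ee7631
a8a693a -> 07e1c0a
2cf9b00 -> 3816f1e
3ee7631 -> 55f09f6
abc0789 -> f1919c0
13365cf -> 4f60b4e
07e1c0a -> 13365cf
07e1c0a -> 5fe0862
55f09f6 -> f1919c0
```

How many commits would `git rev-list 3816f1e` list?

3

Walking parent pointers from 3816f1e: reachable set = {33eb587, 3816f1e, f1919c0}.
That is 3 commits.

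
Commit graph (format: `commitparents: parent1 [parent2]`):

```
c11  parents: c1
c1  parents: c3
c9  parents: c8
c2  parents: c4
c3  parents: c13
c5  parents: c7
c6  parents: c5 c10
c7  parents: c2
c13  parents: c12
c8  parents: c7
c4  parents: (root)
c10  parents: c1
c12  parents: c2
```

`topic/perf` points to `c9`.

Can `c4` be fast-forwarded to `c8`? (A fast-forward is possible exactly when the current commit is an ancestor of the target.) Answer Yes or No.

A fast-forward from c4 to c8 is possible iff c4 is an ancestor of c8.
Ancestors of c8: {c2, c4, c7, c8}.
c4 is among them, so fast-forward is possible.

Yes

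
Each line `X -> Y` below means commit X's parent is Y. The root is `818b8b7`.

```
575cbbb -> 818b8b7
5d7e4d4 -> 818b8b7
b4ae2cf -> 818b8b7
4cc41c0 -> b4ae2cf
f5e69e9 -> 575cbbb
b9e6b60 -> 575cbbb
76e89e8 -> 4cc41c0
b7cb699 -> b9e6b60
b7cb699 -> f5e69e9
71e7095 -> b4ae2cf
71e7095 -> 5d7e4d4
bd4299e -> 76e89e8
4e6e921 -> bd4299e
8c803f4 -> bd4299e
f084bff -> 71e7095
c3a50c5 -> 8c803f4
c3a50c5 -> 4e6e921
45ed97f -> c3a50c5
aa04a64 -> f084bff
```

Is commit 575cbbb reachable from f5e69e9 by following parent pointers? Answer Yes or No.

Yes

Ancestors of f5e69e9 (commits reachable by following parents): {575cbbb, 818b8b7, f5e69e9}.
575cbbb is in that set, so it is an ancestor of f5e69e9.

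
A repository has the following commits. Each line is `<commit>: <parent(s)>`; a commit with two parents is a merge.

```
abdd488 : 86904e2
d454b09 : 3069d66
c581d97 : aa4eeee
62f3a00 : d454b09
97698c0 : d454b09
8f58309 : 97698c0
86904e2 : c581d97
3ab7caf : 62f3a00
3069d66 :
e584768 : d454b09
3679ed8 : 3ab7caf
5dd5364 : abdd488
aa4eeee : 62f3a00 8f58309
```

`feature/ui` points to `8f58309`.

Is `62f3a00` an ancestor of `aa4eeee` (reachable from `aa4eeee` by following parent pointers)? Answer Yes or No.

Ancestors of aa4eeee (commits reachable by following parents): {3069d66, 62f3a00, 8f58309, 97698c0, aa4eeee, d454b09}.
62f3a00 is in that set, so it is an ancestor of aa4eeee.

Yes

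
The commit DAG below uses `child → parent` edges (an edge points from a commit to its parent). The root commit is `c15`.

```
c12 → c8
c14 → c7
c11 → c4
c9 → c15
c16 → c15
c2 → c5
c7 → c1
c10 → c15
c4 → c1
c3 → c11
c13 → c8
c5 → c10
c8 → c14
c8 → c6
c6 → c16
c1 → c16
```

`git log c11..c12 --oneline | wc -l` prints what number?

Reachable from c12: {c1, c12, c14, c15, c16, c6, c7, c8}.
Reachable from c11: {c1, c11, c15, c16, c4}.
In c12's history but not c11's: {c12, c14, c6, c7, c8} — 5 commits.

5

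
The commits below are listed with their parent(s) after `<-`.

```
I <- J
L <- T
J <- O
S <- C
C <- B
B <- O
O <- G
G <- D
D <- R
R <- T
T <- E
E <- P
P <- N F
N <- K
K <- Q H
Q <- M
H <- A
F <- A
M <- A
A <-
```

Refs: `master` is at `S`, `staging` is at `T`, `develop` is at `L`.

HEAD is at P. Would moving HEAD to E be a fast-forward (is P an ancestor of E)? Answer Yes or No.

A fast-forward from P to E is possible iff P is an ancestor of E.
Ancestors of E: {A, E, F, H, K, M, N, P, Q}.
P is among them, so fast-forward is possible.

Yes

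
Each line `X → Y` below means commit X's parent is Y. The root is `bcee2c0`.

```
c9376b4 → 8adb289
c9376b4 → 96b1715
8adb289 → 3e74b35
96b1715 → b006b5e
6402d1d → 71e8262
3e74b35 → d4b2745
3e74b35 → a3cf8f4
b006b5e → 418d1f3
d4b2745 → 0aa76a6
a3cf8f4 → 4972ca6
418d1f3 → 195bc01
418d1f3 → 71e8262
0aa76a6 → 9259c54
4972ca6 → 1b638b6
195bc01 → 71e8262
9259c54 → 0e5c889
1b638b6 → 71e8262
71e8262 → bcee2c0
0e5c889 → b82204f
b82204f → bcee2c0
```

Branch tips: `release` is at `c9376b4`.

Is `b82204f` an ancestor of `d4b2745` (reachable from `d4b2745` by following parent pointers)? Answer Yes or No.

Yes

Ancestors of d4b2745 (commits reachable by following parents): {0aa76a6, 0e5c889, 9259c54, b82204f, bcee2c0, d4b2745}.
b82204f is in that set, so it is an ancestor of d4b2745.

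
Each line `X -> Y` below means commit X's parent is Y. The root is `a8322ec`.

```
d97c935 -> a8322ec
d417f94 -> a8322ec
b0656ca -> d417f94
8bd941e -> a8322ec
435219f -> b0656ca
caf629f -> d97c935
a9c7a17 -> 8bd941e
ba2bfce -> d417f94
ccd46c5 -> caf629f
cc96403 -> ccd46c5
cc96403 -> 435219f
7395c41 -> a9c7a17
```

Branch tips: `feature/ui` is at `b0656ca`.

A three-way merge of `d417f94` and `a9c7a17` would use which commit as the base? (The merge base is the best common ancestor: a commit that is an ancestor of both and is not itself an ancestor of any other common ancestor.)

a8322ec

Ancestors of d417f94: {a8322ec, d417f94}.
Ancestors of a9c7a17: {8bd941e, a8322ec, a9c7a17}.
Common ancestors: {a8322ec}.
The only common ancestor is a8322ec, so it is the merge base.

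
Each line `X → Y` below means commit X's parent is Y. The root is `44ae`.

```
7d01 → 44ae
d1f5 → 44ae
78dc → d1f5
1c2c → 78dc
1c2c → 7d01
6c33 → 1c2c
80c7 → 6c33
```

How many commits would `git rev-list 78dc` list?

Walking parent pointers from 78dc: reachable set = {44ae, 78dc, d1f5}.
That is 3 commits.

3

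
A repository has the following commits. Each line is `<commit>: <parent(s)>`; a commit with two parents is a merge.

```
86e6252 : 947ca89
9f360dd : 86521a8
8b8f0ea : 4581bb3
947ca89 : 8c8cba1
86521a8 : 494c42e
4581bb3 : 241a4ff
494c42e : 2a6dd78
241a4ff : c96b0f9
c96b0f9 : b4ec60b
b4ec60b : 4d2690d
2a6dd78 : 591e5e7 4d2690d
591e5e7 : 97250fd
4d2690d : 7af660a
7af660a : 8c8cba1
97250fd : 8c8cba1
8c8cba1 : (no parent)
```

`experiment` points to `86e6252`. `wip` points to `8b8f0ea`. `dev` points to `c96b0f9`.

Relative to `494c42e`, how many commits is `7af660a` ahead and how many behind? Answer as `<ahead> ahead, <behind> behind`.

0 ahead, 5 behind

Reachable from 7af660a: {7af660a, 8c8cba1}.
Reachable from 494c42e: {2a6dd78, 494c42e, 4d2690d, 591e5e7, 7af660a, 8c8cba1, 97250fd}.
Only in 7af660a's history (ahead): {} — 0.
Only in 494c42e's history (behind): {2a6dd78, 494c42e, 4d2690d, 591e5e7, 97250fd} — 5.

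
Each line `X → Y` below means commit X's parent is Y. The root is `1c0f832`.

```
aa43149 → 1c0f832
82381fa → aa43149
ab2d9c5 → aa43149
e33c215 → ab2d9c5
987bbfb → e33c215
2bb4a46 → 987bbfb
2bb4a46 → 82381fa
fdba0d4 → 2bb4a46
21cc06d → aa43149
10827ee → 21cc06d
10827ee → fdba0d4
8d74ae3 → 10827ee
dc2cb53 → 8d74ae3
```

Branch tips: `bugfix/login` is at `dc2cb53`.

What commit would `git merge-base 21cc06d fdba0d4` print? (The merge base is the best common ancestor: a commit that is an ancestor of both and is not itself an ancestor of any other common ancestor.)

Ancestors of 21cc06d: {1c0f832, 21cc06d, aa43149}.
Ancestors of fdba0d4: {1c0f832, 2bb4a46, 82381fa, 987bbfb, aa43149, ab2d9c5, e33c215, fdba0d4}.
Common ancestors: {1c0f832, aa43149}.
Among these, aa43149 is not an ancestor of any other common ancestor — it is the merge base.

aa43149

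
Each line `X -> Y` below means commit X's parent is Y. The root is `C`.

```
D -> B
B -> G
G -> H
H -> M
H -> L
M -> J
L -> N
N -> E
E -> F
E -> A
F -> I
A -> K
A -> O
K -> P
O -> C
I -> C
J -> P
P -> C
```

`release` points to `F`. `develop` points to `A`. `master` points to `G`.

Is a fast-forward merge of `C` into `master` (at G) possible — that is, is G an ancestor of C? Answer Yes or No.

No

A fast-forward from G to C is possible iff G is an ancestor of C.
Ancestors of C: {C}.
G is not among them, so fast-forward is not possible.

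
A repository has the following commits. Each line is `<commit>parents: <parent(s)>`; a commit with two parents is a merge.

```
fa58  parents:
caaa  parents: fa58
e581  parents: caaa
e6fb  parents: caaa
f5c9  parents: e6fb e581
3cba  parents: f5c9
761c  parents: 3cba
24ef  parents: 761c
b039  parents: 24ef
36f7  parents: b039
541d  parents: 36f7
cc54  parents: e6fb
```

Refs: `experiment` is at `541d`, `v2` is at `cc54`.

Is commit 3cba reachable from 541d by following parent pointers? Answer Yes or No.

Yes

Ancestors of 541d (commits reachable by following parents): {24ef, 36f7, 3cba, 541d, 761c, b039, caaa, e581, e6fb, f5c9, fa58}.
3cba is in that set, so it is an ancestor of 541d.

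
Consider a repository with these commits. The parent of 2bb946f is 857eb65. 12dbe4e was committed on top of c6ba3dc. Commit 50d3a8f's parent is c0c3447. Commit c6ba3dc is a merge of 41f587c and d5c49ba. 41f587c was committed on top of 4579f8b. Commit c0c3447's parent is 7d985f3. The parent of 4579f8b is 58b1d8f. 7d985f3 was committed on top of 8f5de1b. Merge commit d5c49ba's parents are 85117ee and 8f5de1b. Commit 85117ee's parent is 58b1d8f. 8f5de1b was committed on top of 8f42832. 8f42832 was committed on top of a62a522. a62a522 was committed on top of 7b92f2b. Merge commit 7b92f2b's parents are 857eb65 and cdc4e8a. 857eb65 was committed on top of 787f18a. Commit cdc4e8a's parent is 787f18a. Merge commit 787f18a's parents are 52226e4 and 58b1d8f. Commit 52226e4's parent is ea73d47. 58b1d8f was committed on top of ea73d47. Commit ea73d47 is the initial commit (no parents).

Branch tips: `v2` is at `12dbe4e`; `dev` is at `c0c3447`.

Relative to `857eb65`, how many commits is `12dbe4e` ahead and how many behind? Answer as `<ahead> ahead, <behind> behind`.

11 ahead, 0 behind

Reachable from 12dbe4e: {12dbe4e, 41f587c, 4579f8b, 52226e4, 58b1d8f, 787f18a, 7b92f2b, 85117ee, 857eb65, 8f42832, 8f5de1b, a62a522, c6ba3dc, cdc4e8a, d5c49ba, ea73d47}.
Reachable from 857eb65: {52226e4, 58b1d8f, 787f18a, 857eb65, ea73d47}.
Only in 12dbe4e's history (ahead): {12dbe4e, 41f587c, 4579f8b, 7b92f2b, 85117ee, 8f42832, 8f5de1b, a62a522, c6ba3dc, cdc4e8a, d5c49ba} — 11.
Only in 857eb65's history (behind): {} — 0.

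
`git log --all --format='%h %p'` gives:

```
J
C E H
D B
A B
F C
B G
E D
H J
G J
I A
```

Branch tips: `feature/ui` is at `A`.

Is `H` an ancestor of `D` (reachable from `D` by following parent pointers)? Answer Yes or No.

No

Ancestors of D: {B, D, G, J}.
H is not in that set, so it is not an ancestor of D.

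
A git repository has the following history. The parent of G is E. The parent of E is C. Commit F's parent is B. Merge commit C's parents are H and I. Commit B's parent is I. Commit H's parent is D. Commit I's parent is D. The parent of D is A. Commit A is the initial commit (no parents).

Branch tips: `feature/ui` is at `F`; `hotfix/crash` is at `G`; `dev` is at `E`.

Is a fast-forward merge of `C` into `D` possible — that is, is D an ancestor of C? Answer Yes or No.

Yes

A fast-forward from D to C is possible iff D is an ancestor of C.
Ancestors of C: {A, C, D, H, I}.
D is among them, so fast-forward is possible.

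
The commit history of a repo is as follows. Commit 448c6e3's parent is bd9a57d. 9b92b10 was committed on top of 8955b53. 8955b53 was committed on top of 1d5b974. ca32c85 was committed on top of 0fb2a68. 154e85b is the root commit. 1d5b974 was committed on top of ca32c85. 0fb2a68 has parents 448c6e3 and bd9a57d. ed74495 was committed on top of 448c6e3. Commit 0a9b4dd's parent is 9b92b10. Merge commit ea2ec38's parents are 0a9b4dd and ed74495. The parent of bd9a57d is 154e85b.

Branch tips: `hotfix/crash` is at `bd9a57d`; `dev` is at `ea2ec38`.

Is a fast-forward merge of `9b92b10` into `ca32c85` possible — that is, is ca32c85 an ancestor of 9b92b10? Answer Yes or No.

A fast-forward from ca32c85 to 9b92b10 is possible iff ca32c85 is an ancestor of 9b92b10.
Ancestors of 9b92b10: {0fb2a68, 154e85b, 1d5b974, 448c6e3, 8955b53, 9b92b10, bd9a57d, ca32c85}.
ca32c85 is among them, so fast-forward is possible.

Yes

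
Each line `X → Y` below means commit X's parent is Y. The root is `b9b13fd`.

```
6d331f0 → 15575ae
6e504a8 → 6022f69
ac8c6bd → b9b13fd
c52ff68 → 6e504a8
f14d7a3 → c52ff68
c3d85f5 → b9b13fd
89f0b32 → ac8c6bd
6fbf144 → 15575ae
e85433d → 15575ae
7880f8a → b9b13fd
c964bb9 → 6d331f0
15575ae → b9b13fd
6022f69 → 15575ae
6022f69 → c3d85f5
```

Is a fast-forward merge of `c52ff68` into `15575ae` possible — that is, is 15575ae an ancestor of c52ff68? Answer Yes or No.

Yes

A fast-forward from 15575ae to c52ff68 is possible iff 15575ae is an ancestor of c52ff68.
Ancestors of c52ff68: {15575ae, 6022f69, 6e504a8, b9b13fd, c3d85f5, c52ff68}.
15575ae is among them, so fast-forward is possible.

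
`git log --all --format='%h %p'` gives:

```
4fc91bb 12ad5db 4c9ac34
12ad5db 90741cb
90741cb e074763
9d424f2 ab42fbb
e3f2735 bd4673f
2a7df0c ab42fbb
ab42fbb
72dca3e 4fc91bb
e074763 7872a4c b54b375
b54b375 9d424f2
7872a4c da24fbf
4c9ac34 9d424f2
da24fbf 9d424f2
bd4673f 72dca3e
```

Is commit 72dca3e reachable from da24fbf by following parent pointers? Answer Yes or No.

No

Ancestors of da24fbf: {9d424f2, ab42fbb, da24fbf}.
72dca3e is not in that set, so it is not an ancestor of da24fbf.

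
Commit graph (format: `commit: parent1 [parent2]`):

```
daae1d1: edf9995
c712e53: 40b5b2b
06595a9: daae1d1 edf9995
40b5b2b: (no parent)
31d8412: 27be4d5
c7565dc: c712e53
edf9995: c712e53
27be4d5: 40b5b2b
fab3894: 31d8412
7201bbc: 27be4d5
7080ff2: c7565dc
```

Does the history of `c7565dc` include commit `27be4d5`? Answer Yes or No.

Ancestors of c7565dc: {40b5b2b, c712e53, c7565dc}.
27be4d5 is not in that set, so it is not an ancestor of c7565dc.

No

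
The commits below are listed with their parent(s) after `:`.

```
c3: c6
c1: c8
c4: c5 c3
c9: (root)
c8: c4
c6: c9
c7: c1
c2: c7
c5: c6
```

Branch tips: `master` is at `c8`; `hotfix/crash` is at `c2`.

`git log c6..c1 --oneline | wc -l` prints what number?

Reachable from c1: {c1, c3, c4, c5, c6, c8, c9}.
Reachable from c6: {c6, c9}.
In c1's history but not c6's: {c1, c3, c4, c5, c8} — 5 commits.

5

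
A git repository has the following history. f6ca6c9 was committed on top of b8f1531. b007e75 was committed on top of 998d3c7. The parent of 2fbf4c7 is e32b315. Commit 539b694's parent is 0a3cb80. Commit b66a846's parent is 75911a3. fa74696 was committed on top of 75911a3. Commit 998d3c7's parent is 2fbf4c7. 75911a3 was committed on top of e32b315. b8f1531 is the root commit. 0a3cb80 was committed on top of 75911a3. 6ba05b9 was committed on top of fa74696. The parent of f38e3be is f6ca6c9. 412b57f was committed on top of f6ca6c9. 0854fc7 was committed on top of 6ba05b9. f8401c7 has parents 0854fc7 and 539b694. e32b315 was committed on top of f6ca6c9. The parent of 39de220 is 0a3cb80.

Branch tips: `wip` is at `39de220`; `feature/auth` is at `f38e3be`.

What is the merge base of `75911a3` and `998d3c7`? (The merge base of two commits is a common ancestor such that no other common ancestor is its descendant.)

e32b315

Ancestors of 75911a3: {75911a3, b8f1531, e32b315, f6ca6c9}.
Ancestors of 998d3c7: {2fbf4c7, 998d3c7, b8f1531, e32b315, f6ca6c9}.
Common ancestors: {b8f1531, e32b315, f6ca6c9}.
Among these, e32b315 is not an ancestor of any other common ancestor — it is the merge base.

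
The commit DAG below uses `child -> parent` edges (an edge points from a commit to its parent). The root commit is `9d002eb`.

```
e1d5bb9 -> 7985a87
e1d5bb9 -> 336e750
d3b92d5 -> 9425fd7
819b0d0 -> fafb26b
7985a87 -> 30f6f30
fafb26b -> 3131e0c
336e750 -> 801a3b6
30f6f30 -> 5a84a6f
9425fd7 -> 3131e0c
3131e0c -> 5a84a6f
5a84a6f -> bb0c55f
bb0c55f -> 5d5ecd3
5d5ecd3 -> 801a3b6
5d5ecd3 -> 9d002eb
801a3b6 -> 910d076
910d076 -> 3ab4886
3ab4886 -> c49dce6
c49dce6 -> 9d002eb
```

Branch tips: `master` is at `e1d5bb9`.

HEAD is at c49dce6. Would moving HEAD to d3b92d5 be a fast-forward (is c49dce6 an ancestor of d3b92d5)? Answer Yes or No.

Yes

A fast-forward from c49dce6 to d3b92d5 is possible iff c49dce6 is an ancestor of d3b92d5.
Ancestors of d3b92d5: {3131e0c, 3ab4886, 5a84a6f, 5d5ecd3, 801a3b6, 910d076, 9425fd7, 9d002eb, bb0c55f, c49dce6, d3b92d5}.
c49dce6 is among them, so fast-forward is possible.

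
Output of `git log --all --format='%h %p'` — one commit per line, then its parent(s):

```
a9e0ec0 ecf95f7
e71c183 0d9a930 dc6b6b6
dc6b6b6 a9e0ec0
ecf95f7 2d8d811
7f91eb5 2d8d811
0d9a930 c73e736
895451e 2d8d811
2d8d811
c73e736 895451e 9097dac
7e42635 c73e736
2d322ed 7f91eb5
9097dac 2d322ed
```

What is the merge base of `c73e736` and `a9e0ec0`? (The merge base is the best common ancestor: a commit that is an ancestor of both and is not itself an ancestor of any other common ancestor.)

2d8d811

Ancestors of c73e736: {2d322ed, 2d8d811, 7f91eb5, 895451e, 9097dac, c73e736}.
Ancestors of a9e0ec0: {2d8d811, a9e0ec0, ecf95f7}.
Common ancestors: {2d8d811}.
The only common ancestor is 2d8d811, so it is the merge base.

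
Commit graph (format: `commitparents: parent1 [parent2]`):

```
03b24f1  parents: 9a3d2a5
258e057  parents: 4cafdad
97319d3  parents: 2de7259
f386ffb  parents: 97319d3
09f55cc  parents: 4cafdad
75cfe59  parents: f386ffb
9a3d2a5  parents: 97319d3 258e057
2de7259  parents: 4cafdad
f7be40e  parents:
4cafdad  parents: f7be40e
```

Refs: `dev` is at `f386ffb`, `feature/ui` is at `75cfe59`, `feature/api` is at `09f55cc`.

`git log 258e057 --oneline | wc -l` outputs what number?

3

Walking parent pointers from 258e057: reachable set = {258e057, 4cafdad, f7be40e}.
That is 3 commits.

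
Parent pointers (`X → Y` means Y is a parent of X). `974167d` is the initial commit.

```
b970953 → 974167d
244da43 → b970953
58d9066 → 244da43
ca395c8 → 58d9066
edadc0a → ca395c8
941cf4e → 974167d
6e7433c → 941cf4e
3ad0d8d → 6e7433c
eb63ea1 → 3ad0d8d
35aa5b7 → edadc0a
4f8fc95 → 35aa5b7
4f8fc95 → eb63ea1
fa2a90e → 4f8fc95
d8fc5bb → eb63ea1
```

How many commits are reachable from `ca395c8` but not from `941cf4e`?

Reachable from ca395c8: {244da43, 58d9066, 974167d, b970953, ca395c8}.
Reachable from 941cf4e: {941cf4e, 974167d}.
In ca395c8's history but not 941cf4e's: {244da43, 58d9066, b970953, ca395c8} — 4 commits.

4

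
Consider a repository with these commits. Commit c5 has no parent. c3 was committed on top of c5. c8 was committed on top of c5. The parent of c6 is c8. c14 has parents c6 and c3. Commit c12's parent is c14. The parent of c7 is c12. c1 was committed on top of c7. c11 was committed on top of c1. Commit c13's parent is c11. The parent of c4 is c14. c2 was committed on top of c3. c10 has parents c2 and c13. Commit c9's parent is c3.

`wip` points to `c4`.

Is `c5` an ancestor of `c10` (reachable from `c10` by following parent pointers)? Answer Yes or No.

Ancestors of c10 (commits reachable by following parents): {c1, c10, c11, c12, c13, c14, c2, c3, c5, c6, c7, c8}.
c5 is in that set, so it is an ancestor of c10.

Yes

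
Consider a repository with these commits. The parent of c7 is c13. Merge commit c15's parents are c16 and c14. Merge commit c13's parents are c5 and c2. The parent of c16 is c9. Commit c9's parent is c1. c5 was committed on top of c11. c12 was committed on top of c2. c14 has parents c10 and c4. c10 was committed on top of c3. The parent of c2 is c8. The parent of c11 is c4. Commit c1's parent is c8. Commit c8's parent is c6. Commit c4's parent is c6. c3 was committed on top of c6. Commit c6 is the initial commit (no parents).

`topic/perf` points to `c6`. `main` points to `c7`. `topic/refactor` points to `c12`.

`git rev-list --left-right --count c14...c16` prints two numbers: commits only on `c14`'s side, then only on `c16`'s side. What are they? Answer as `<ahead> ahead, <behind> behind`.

Reachable from c14: {c10, c14, c3, c4, c6}.
Reachable from c16: {c1, c16, c6, c8, c9}.
Only in c14's history (ahead): {c10, c14, c3, c4} — 4.
Only in c16's history (behind): {c1, c16, c8, c9} — 4.

4 ahead, 4 behind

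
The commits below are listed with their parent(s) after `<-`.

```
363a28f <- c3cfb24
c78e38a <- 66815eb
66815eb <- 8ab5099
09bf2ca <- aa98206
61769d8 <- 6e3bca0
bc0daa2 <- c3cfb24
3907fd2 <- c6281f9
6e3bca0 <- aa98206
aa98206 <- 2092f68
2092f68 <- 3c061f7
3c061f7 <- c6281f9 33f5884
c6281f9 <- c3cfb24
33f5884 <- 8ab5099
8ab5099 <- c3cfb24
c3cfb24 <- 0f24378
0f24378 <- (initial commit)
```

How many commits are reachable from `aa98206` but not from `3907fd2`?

5

Reachable from aa98206: {0f24378, 2092f68, 33f5884, 3c061f7, 8ab5099, aa98206, c3cfb24, c6281f9}.
Reachable from 3907fd2: {0f24378, 3907fd2, c3cfb24, c6281f9}.
In aa98206's history but not 3907fd2's: {2092f68, 33f5884, 3c061f7, 8ab5099, aa98206} — 5 commits.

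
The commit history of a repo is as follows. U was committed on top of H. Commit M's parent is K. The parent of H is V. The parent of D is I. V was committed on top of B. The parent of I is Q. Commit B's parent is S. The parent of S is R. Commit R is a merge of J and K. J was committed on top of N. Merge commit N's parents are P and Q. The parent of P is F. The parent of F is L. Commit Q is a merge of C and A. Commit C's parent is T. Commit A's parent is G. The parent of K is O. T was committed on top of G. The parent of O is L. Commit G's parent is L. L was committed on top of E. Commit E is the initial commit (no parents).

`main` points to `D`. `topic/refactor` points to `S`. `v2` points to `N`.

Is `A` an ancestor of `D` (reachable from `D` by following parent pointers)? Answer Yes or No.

Yes

Ancestors of D (commits reachable by following parents): {A, C, D, E, G, I, L, Q, T}.
A is in that set, so it is an ancestor of D.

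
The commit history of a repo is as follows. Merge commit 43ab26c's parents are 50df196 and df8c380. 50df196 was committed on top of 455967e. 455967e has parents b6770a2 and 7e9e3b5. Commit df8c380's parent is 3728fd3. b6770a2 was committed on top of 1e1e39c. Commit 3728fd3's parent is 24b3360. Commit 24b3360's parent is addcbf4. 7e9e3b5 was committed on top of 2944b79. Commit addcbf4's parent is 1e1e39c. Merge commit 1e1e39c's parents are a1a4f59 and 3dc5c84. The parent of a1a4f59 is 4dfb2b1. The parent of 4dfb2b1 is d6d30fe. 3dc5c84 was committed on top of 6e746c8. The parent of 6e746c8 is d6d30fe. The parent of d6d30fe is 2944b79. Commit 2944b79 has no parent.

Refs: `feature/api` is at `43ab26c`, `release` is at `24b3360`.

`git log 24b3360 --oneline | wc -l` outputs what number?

Walking parent pointers from 24b3360: reachable set = {1e1e39c, 24b3360, 2944b79, 3dc5c84, 4dfb2b1, 6e746c8, a1a4f59, addcbf4, d6d30fe}.
That is 9 commits.

9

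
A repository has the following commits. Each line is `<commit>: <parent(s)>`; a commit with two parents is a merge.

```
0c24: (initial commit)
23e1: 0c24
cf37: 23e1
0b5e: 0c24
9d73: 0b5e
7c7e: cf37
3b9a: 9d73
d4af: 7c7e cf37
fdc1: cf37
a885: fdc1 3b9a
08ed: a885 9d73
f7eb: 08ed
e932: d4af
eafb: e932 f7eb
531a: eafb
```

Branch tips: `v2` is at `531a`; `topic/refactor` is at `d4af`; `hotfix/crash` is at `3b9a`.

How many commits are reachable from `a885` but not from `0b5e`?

Reachable from a885: {0b5e, 0c24, 23e1, 3b9a, 9d73, a885, cf37, fdc1}.
Reachable from 0b5e: {0b5e, 0c24}.
In a885's history but not 0b5e's: {23e1, 3b9a, 9d73, a885, cf37, fdc1} — 6 commits.

6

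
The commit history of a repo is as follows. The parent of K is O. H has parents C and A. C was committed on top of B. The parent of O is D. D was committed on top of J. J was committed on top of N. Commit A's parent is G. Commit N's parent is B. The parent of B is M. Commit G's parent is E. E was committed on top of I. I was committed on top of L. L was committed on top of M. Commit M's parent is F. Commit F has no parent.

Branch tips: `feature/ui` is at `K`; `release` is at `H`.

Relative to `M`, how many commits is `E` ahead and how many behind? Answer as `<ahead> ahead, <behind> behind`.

Reachable from E: {E, F, I, L, M}.
Reachable from M: {F, M}.
Only in E's history (ahead): {E, I, L} — 3.
Only in M's history (behind): {} — 0.

3 ahead, 0 behind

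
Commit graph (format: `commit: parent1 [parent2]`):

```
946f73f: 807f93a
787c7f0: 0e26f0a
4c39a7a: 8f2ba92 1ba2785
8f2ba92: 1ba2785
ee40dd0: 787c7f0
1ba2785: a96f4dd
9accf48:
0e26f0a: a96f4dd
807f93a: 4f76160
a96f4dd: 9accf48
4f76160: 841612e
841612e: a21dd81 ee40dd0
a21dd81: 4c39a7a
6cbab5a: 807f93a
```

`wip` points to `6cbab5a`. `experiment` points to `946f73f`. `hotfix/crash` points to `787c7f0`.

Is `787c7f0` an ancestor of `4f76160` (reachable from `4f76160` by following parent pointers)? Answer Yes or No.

Ancestors of 4f76160 (commits reachable by following parents): {0e26f0a, 1ba2785, 4c39a7a, 4f76160, 787c7f0, 841612e, 8f2ba92, 9accf48, a21dd81, a96f4dd, ee40dd0}.
787c7f0 is in that set, so it is an ancestor of 4f76160.

Yes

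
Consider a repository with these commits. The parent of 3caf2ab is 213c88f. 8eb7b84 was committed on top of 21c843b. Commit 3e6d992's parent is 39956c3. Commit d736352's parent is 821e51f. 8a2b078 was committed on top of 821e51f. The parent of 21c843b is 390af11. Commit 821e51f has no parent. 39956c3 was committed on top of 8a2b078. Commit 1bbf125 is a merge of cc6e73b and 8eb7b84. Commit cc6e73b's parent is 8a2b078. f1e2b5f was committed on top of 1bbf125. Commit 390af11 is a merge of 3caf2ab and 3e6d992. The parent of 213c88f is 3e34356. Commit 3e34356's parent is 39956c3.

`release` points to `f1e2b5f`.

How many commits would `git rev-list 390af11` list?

8

Walking parent pointers from 390af11: reachable set = {213c88f, 390af11, 39956c3, 3caf2ab, 3e34356, 3e6d992, 821e51f, 8a2b078}.
That is 8 commits.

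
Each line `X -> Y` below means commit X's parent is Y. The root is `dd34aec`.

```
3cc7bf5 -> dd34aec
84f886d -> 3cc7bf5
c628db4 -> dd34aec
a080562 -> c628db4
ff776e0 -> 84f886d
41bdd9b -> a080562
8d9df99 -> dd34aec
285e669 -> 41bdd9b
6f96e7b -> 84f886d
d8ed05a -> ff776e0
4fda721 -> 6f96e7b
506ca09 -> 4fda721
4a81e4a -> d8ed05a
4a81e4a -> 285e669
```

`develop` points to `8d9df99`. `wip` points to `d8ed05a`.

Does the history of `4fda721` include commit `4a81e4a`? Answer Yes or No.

No

Ancestors of 4fda721: {3cc7bf5, 4fda721, 6f96e7b, 84f886d, dd34aec}.
4a81e4a is not in that set, so it is not an ancestor of 4fda721.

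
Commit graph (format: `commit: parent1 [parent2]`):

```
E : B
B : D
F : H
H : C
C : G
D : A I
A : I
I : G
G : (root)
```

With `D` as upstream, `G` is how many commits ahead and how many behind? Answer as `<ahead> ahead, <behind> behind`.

Reachable from G: {G}.
Reachable from D: {A, D, G, I}.
Only in G's history (ahead): {} — 0.
Only in D's history (behind): {A, D, I} — 3.

0 ahead, 3 behind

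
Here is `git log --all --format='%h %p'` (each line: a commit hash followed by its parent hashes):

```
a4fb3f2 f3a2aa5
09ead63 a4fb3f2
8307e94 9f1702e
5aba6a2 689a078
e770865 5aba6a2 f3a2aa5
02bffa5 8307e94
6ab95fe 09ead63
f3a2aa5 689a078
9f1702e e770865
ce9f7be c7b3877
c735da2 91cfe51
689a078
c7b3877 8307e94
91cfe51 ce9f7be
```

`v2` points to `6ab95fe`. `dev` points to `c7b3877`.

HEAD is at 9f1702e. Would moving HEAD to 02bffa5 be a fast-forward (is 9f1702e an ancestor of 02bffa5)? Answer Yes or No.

A fast-forward from 9f1702e to 02bffa5 is possible iff 9f1702e is an ancestor of 02bffa5.
Ancestors of 02bffa5: {02bffa5, 5aba6a2, 689a078, 8307e94, 9f1702e, e770865, f3a2aa5}.
9f1702e is among them, so fast-forward is possible.

Yes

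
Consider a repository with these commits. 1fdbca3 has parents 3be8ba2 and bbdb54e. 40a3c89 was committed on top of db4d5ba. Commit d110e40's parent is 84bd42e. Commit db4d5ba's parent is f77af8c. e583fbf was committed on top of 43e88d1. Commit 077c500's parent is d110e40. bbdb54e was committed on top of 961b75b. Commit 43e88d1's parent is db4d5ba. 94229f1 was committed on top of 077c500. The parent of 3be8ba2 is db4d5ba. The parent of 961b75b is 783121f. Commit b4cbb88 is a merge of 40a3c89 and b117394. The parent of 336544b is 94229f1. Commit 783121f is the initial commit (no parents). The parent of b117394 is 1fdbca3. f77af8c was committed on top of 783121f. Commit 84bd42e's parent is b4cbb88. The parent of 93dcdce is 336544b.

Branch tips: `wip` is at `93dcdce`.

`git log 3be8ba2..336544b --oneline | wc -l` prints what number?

Reachable from 336544b: {077c500, 1fdbca3, 336544b, 3be8ba2, 40a3c89, 783121f, 84bd42e, 94229f1, 961b75b, b117394, b4cbb88, bbdb54e, d110e40, db4d5ba, f77af8c}.
Reachable from 3be8ba2: {3be8ba2, 783121f, db4d5ba, f77af8c}.
In 336544b's history but not 3be8ba2's: {077c500, 1fdbca3, 336544b, 40a3c89, 84bd42e, 94229f1, 961b75b, b117394, b4cbb88, bbdb54e, d110e40} — 11 commits.

11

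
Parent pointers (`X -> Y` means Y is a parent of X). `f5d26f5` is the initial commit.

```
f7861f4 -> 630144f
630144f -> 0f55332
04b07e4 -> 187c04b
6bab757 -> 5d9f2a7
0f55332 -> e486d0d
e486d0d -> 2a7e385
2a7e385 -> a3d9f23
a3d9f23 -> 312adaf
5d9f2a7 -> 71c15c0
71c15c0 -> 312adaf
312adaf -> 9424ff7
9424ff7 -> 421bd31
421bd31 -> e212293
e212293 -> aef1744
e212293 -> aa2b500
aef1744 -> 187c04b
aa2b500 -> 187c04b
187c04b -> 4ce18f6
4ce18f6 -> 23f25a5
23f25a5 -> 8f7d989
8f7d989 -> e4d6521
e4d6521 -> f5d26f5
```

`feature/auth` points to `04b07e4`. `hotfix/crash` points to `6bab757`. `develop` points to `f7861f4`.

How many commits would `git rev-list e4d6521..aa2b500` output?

5

Reachable from aa2b500: {187c04b, 23f25a5, 4ce18f6, 8f7d989, aa2b500, e4d6521, f5d26f5}.
Reachable from e4d6521: {e4d6521, f5d26f5}.
In aa2b500's history but not e4d6521's: {187c04b, 23f25a5, 4ce18f6, 8f7d989, aa2b500} — 5 commits.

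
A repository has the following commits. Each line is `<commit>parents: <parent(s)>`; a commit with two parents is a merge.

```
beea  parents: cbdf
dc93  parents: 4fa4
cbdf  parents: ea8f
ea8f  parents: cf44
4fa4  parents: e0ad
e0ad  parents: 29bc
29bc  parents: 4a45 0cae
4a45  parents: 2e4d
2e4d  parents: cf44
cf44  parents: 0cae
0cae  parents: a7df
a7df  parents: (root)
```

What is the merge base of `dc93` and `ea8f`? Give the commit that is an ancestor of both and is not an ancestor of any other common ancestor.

cf44

Ancestors of dc93: {0cae, 29bc, 2e4d, 4a45, 4fa4, a7df, cf44, dc93, e0ad}.
Ancestors of ea8f: {0cae, a7df, cf44, ea8f}.
Common ancestors: {0cae, a7df, cf44}.
Among these, cf44 is not an ancestor of any other common ancestor — it is the merge base.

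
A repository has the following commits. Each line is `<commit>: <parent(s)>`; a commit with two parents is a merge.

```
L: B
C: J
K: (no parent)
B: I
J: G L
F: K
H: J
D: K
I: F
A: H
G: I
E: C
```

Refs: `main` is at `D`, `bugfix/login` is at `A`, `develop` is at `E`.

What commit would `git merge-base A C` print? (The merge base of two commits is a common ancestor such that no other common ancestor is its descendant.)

Ancestors of A: {A, B, F, G, H, I, J, K, L}.
Ancestors of C: {B, C, F, G, I, J, K, L}.
Common ancestors: {B, F, G, I, J, K, L}.
Among these, J is not an ancestor of any other common ancestor — it is the merge base.

J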